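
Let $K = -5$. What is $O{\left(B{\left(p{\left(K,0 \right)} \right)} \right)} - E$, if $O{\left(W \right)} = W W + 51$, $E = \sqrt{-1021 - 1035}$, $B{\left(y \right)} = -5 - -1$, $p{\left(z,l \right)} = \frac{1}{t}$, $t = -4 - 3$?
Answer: $67 - 2 i \sqrt{514} \approx 67.0 - 45.343 i$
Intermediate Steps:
$t = -7$
$p{\left(z,l \right)} = - \frac{1}{7}$ ($p{\left(z,l \right)} = \frac{1}{-7} = - \frac{1}{7}$)
$B{\left(y \right)} = -4$ ($B{\left(y \right)} = -5 + 1 = -4$)
$E = 2 i \sqrt{514}$ ($E = \sqrt{-2056} = 2 i \sqrt{514} \approx 45.343 i$)
$O{\left(W \right)} = 51 + W^{2}$ ($O{\left(W \right)} = W^{2} + 51 = 51 + W^{2}$)
$O{\left(B{\left(p{\left(K,0 \right)} \right)} \right)} - E = \left(51 + \left(-4\right)^{2}\right) - 2 i \sqrt{514} = \left(51 + 16\right) - 2 i \sqrt{514} = 67 - 2 i \sqrt{514}$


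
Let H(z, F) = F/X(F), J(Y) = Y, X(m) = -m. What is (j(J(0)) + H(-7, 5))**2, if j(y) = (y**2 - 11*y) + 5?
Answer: 16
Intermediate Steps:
H(z, F) = -1 (H(z, F) = F/((-F)) = F*(-1/F) = -1)
j(y) = 5 + y**2 - 11*y
(j(J(0)) + H(-7, 5))**2 = ((5 + 0**2 - 11*0) - 1)**2 = ((5 + 0 + 0) - 1)**2 = (5 - 1)**2 = 4**2 = 16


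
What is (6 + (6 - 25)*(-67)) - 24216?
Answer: -22937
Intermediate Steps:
(6 + (6 - 25)*(-67)) - 24216 = (6 - 19*(-67)) - 24216 = (6 + 1273) - 24216 = 1279 - 24216 = -22937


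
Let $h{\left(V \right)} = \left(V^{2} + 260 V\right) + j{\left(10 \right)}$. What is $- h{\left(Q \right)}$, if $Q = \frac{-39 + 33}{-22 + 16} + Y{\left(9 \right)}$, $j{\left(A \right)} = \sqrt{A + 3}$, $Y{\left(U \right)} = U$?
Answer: $-2700 - \sqrt{13} \approx -2703.6$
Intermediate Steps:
$j{\left(A \right)} = \sqrt{3 + A}$
$Q = 10$ ($Q = \frac{-39 + 33}{-22 + 16} + 9 = - \frac{6}{-6} + 9 = \left(-6\right) \left(- \frac{1}{6}\right) + 9 = 1 + 9 = 10$)
$h{\left(V \right)} = \sqrt{13} + V^{2} + 260 V$ ($h{\left(V \right)} = \left(V^{2} + 260 V\right) + \sqrt{3 + 10} = \left(V^{2} + 260 V\right) + \sqrt{13} = \sqrt{13} + V^{2} + 260 V$)
$- h{\left(Q \right)} = - (\sqrt{13} + 10^{2} + 260 \cdot 10) = - (\sqrt{13} + 100 + 2600) = - (2700 + \sqrt{13}) = -2700 - \sqrt{13}$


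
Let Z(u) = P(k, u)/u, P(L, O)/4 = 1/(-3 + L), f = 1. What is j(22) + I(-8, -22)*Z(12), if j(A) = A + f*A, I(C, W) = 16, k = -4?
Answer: 908/21 ≈ 43.238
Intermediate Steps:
P(L, O) = 4/(-3 + L)
Z(u) = -4/(7*u) (Z(u) = (4/(-3 - 4))/u = (4/(-7))/u = (4*(-1/7))/u = -4/(7*u))
j(A) = 2*A (j(A) = A + 1*A = A + A = 2*A)
j(22) + I(-8, -22)*Z(12) = 2*22 + 16*(-4/7/12) = 44 + 16*(-4/7*1/12) = 44 + 16*(-1/21) = 44 - 16/21 = 908/21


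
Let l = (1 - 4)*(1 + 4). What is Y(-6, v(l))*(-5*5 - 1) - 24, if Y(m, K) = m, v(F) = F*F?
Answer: 132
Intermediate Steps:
l = -15 (l = -3*5 = -15)
v(F) = F²
Y(-6, v(l))*(-5*5 - 1) - 24 = -6*(-5*5 - 1) - 24 = -6*(-25 - 1) - 24 = -6*(-26) - 24 = 156 - 24 = 132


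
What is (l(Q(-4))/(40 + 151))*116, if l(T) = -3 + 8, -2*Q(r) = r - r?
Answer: 580/191 ≈ 3.0366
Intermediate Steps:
Q(r) = 0 (Q(r) = -(r - r)/2 = -½*0 = 0)
l(T) = 5
(l(Q(-4))/(40 + 151))*116 = (5/(40 + 151))*116 = (5/191)*116 = 580/191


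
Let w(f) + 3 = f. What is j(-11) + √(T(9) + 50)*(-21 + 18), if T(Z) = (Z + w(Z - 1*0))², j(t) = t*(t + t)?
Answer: 242 - 15*√11 ≈ 192.25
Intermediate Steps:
w(f) = -3 + f
j(t) = 2*t² (j(t) = t*(2*t) = 2*t²)
T(Z) = (-3 + 2*Z)² (T(Z) = (Z + (-3 + (Z - 1*0)))² = (Z + (-3 + (Z + 0)))² = (Z + (-3 + Z))² = (-3 + 2*Z)²)
j(-11) + √(T(9) + 50)*(-21 + 18) = 2*(-11)² + √((-3 + 2*9)² + 50)*(-21 + 18) = 2*121 + √((-3 + 18)² + 50)*(-3) = 242 + √(15² + 50)*(-3) = 242 + √(225 + 50)*(-3) = 242 + √275*(-3) = 242 + (5*√11)*(-3) = 242 - 15*√11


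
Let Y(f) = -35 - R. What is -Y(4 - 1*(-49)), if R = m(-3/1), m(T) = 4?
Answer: 39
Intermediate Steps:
R = 4
Y(f) = -39 (Y(f) = -35 - 1*4 = -35 - 4 = -39)
-Y(4 - 1*(-49)) = -1*(-39) = 39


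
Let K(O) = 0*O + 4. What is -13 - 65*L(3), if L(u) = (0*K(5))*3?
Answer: -13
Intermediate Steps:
K(O) = 4 (K(O) = 0 + 4 = 4)
L(u) = 0 (L(u) = (0*4)*3 = 0*3 = 0)
-13 - 65*L(3) = -13 - 65*0 = -13 + 0 = -13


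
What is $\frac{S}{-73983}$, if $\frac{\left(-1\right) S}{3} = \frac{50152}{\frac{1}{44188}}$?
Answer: $\frac{2216116576}{24661} \approx 89863.0$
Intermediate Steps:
$S = -6648349728$ ($S = - 3 \frac{50152}{\frac{1}{44188}} = - 3 \cdot 50152 \frac{1}{\frac{1}{44188}} = - 3 \cdot 50152 \cdot 44188 = \left(-3\right) 2216116576 = -6648349728$)
$\frac{S}{-73983} = - \frac{6648349728}{-73983} = \left(-6648349728\right) \left(- \frac{1}{73983}\right) = \frac{2216116576}{24661}$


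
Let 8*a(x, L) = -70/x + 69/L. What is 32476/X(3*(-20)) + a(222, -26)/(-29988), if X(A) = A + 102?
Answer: 535361412601/692362944 ≈ 773.24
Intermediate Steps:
X(A) = 102 + A
a(x, L) = -35/(4*x) + 69/(8*L) (a(x, L) = (-70/x + 69/L)/8 = -35/(4*x) + 69/(8*L))
32476/X(3*(-20)) + a(222, -26)/(-29988) = 32476/(102 + 3*(-20)) + (-35/4/222 + (69/8)/(-26))/(-29988) = 32476/(102 - 60) + (-35/4*1/222 + (69/8)*(-1/26))*(-1/29988) = 32476/42 + (-35/888 - 69/208)*(-1/29988) = 32476*(1/42) - 8569/23088*(-1/29988) = 16238/21 + 8569/692362944 = 535361412601/692362944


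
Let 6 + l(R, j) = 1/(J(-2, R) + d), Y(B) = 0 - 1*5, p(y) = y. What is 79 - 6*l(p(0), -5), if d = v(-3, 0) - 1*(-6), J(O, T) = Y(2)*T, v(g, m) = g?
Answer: 113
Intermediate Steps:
Y(B) = -5 (Y(B) = 0 - 5 = -5)
J(O, T) = -5*T
d = 3 (d = -3 - 1*(-6) = -3 + 6 = 3)
l(R, j) = -6 + 1/(3 - 5*R) (l(R, j) = -6 + 1/(-5*R + 3) = -6 + 1/(3 - 5*R))
79 - 6*l(p(0), -5) = 79 - 6*(-17 + 30*0)/(3 - 5*0) = 79 - 6*(-17 + 0)/(3 + 0) = 79 - 6*(-17)/3 = 79 - 2*(-17) = 79 - 6*(-17/3) = 79 + 34 = 113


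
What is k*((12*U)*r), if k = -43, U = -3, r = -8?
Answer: -12384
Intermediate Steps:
k*((12*U)*r) = -43*12*(-3)*(-8) = -(-1548)*(-8) = -43*288 = -12384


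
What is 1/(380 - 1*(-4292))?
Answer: 1/4672 ≈ 0.00021404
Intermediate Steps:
1/(380 - 1*(-4292)) = 1/(380 + 4292) = 1/4672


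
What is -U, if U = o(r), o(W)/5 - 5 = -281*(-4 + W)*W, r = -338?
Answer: 162412355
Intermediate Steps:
o(W) = 25 - 1405*W*(-4 + W) (o(W) = 25 + 5*(-281*(-4 + W)*W) = 25 + 5*(-281*W*(-4 + W)) = 25 - 1405*W*(-4 + W))
U = -162412355 (U = 25 - 1405*(-338)**2 + 5620*(-338) = 25 - 1405*114244 - 1899560 = 25 - 160512820 - 1899560 = -162412355)
-U = -1*(-162412355) = 162412355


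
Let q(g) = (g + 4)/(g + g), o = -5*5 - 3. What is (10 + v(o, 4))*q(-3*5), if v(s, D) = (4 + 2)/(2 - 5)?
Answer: 44/15 ≈ 2.9333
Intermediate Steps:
o = -28 (o = -25 - 3 = -28)
v(s, D) = -2 (v(s, D) = 6/(-3) = 6*(-⅓) = -2)
q(g) = (4 + g)/(2*g) (q(g) = (4 + g)/((2*g)) = (4 + g)*(1/(2*g)) = (4 + g)/(2*g))
(10 + v(o, 4))*q(-3*5) = (10 - 2)*((4 - 3*5)/(2*((-3*5)))) = 8*((½)*(4 - 15)/(-15)) = 8*((½)*(-1/15)*(-11)) = 8*(11/30) = 44/15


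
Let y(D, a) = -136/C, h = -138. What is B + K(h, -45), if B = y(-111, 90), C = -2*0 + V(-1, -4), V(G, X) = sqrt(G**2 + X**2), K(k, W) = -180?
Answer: -180 - 8*sqrt(17) ≈ -212.98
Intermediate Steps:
C = sqrt(17) (C = -2*0 + sqrt((-1)**2 + (-4)**2) = 0 + sqrt(1 + 16) = 0 + sqrt(17) = sqrt(17) ≈ 4.1231)
y(D, a) = -8*sqrt(17) (y(D, a) = -136*sqrt(17)/17 = -8*sqrt(17))
B = -8*sqrt(17) ≈ -32.985
B + K(h, -45) = -8*sqrt(17) - 180 = -180 - 8*sqrt(17)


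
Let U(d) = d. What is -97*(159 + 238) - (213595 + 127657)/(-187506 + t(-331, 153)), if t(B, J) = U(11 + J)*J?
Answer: -3127029737/81207 ≈ -38507.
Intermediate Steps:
t(B, J) = J*(11 + J) (t(B, J) = (11 + J)*J = J*(11 + J))
-97*(159 + 238) - (213595 + 127657)/(-187506 + t(-331, 153)) = -97*(159 + 238) - (213595 + 127657)/(-187506 + 153*(11 + 153)) = -97*397 - 341252/(-187506 + 153*164) = -38509 - 341252/(-187506 + 25092) = -38509 - 341252/(-162414) = -38509 - 341252*(-1)/162414 = -38509 - 1*(-170626/81207) = -38509 + 170626/81207 = -3127029737/81207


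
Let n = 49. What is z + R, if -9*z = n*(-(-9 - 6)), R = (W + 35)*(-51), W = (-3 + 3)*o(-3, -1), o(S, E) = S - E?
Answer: -5600/3 ≈ -1866.7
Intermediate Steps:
W = 0 (W = (-3 + 3)*(-3 - 1*(-1)) = 0*(-3 + 1) = 0*(-2) = 0)
R = -1785 (R = (0 + 35)*(-51) = 35*(-51) = -1785)
z = -245/3 (z = -49*(-(-9 - 6))/9 = -49*(-1*(-15))/9 = -49*15/9 = -⅑*735 = -245/3 ≈ -81.667)
z + R = -245/3 - 1785 = -5600/3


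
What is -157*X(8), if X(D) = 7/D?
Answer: -1099/8 ≈ -137.38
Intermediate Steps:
-157*X(8) = -1099/8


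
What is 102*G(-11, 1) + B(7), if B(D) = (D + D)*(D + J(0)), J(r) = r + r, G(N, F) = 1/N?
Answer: 976/11 ≈ 88.727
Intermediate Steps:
J(r) = 2*r
B(D) = 2*D² (B(D) = (D + D)*(D + 2*0) = (2*D)*(D + 0) = (2*D)*D = 2*D²)
102*G(-11, 1) + B(7) = 102/(-11) + 2*7² = 102*(-1/11) + 2*49 = -102/11 + 98 = 976/11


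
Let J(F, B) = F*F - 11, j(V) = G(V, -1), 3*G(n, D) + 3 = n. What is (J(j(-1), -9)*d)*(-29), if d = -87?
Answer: -69803/3 ≈ -23268.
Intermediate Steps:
G(n, D) = -1 + n/3
j(V) = -1 + V/3
J(F, B) = -11 + F² (J(F, B) = F² - 11 = -11 + F²)
(J(j(-1), -9)*d)*(-29) = ((-11 + (-1 + (⅓)*(-1))²)*(-87))*(-29) = ((-11 + (-1 - ⅓)²)*(-87))*(-29) = ((-11 + (-4/3)²)*(-87))*(-29) = ((-11 + 16/9)*(-87))*(-29) = -83/9*(-87)*(-29) = (2407/3)*(-29) = -69803/3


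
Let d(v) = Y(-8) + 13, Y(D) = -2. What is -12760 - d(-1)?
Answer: -12771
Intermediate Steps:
d(v) = 11 (d(v) = -2 + 13 = 11)
-12760 - d(-1) = -12760 - 1*11 = -12760 - 11 = -12771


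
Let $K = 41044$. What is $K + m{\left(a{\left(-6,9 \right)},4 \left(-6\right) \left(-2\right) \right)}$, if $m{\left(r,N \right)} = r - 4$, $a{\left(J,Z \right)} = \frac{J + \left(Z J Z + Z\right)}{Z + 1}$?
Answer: $\frac{409917}{10} \approx 40992.0$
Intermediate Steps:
$a{\left(J,Z \right)} = \frac{J + Z + J Z^{2}}{1 + Z}$ ($a{\left(J,Z \right)} = \frac{J + \left(J Z Z + Z\right)}{1 + Z} = \frac{J + \left(J Z^{2} + Z\right)}{1 + Z} = \frac{J + \left(Z + J Z^{2}\right)}{1 + Z} = \frac{J + Z + J Z^{2}}{1 + Z}$)
$m{\left(r,N \right)} = -4 + r$
$K + m{\left(a{\left(-6,9 \right)},4 \left(-6\right) \left(-2\right) \right)} = 41044 + \left(-4 + \frac{-6 + 9 - 6 \cdot 9^{2}}{1 + 9}\right) = 41044 + \left(-4 + \frac{-6 + 9 - 486}{10}\right) = 41044 + \left(-4 + \frac{1}{10} \left(-483\right)\right) = 41044 - \frac{523}{10} = \frac{409917}{10}$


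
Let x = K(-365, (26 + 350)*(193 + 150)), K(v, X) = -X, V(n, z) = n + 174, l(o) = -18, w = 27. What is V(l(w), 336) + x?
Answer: -128812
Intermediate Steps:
V(n, z) = 174 + n
x = -128968 (x = -(26 + 350)*(193 + 150) = -376*343 = -1*128968 = -128968)
V(l(w), 336) + x = (174 - 18) - 128968 = 156 - 128968 = -128812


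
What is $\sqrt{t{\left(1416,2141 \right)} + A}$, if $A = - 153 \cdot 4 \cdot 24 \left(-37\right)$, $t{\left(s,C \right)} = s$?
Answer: $2 \sqrt{136218} \approx 738.15$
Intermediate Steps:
$A = 543456$ ($A = \left(-153\right) 96 \left(-37\right) = \left(-14688\right) \left(-37\right) = 543456$)
$\sqrt{t{\left(1416,2141 \right)} + A} = \sqrt{1416 + 543456} = \sqrt{544872} = 2 \sqrt{136218}$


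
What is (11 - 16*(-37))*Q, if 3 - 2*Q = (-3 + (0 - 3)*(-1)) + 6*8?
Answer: -27135/2 ≈ -13568.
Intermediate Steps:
Q = -45/2 (Q = 3/2 - ((-3 + (0 - 3)*(-1)) + 6*8)/2 = 3/2 - ((-3 - 3*(-1)) + 48)/2 = 3/2 - ((-3 + 3) + 48)/2 = 3/2 - (0 + 48)/2 = 3/2 - ½*48 = 3/2 - 24 = -45/2 ≈ -22.500)
(11 - 16*(-37))*Q = (11 - 16*(-37))*(-45/2) = (11 + 592)*(-45/2) = 603*(-45/2) = -27135/2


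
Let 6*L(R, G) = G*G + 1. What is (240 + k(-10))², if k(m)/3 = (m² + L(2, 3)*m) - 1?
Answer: 237169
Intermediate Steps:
L(R, G) = ⅙ + G²/6 (L(R, G) = (G*G + 1)/6 = (G² + 1)/6 = (1 + G²)/6 = ⅙ + G²/6)
k(m) = -3 + 3*m² + 5*m (k(m) = 3*((m² + (⅙ + (⅙)*3²)*m) - 1) = 3*((m² + (⅙ + (⅙)*9)*m) - 1) = 3*((m² + (⅙ + 3/2)*m) - 1) = 3*((m² + 5*m/3) - 1) = 3*(-1 + m² + 5*m/3) = -3 + 3*m² + 5*m)
(240 + k(-10))² = (240 + (-3 + 3*(-10)² + 5*(-10)))² = (240 + (-3 + 3*100 - 50))² = (240 + (-3 + 300 - 50))² = (240 + 247)² = 487² = 237169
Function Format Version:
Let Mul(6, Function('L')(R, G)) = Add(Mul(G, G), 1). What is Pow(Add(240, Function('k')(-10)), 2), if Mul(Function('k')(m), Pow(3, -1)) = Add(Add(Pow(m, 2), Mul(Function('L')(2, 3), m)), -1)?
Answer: 237169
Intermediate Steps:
Function('L')(R, G) = Add(Rational(1, 6), Mul(Rational(1, 6), Pow(G, 2))) (Function('L')(R, G) = Mul(Rational(1, 6), Add(Mul(G, G), 1)) = Mul(Rational(1, 6), Add(Pow(G, 2), 1)) = Mul(Rational(1, 6), Add(1, Pow(G, 2))) = Add(Rational(1, 6), Mul(Rational(1, 6), Pow(G, 2))))
Function('k')(m) = Add(-3, Mul(3, Pow(m, 2)), Mul(5, m)) (Function('k')(m) = Mul(3, Add(Add(Pow(m, 2), Mul(Add(Rational(1, 6), Mul(Rational(1, 6), Pow(3, 2))), m)), -1)) = Mul(3, Add(Add(Pow(m, 2), Mul(Add(Rational(1, 6), Mul(Rational(1, 6), 9)), m)), -1)) = Mul(3, Add(Add(Pow(m, 2), Mul(Add(Rational(1, 6), Rational(3, 2)), m)), -1)) = Mul(3, Add(Add(Pow(m, 2), Mul(Rational(5, 3), m)), -1)) = Mul(3, Add(-1, Pow(m, 2), Mul(Rational(5, 3), m))) = Add(-3, Mul(3, Pow(m, 2)), Mul(5, m)))
Pow(Add(240, Function('k')(-10)), 2) = Pow(Add(240, Add(-3, Mul(3, Pow(-10, 2)), Mul(5, -10))), 2) = Pow(Add(240, Add(-3, Mul(3, 100), -50)), 2) = Pow(Add(240, Add(-3, 300, -50)), 2) = Pow(Add(240, 247), 2) = Pow(487, 2) = 237169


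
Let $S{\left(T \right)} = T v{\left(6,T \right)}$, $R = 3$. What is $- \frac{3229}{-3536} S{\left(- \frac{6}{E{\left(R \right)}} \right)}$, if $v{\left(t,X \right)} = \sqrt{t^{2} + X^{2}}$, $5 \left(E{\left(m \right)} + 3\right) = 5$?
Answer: $\frac{29061 \sqrt{5}}{3536} \approx 18.377$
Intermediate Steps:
$E{\left(m \right)} = -2$ ($E{\left(m \right)} = -3 + \frac{1}{5} \cdot 5 = -3 + 1 = -2$)
$v{\left(t,X \right)} = \sqrt{X^{2} + t^{2}}$
$S{\left(T \right)} = T \sqrt{36 + T^{2}}$ ($S{\left(T \right)} = T \sqrt{T^{2} + 6^{2}} = T \sqrt{T^{2} + 36} = T \sqrt{36 + T^{2}}$)
$- \frac{3229}{-3536} S{\left(- \frac{6}{E{\left(R \right)}} \right)} = - \frac{3229}{-3536} - \frac{6}{-2} \sqrt{36 + \left(- \frac{6}{-2}\right)^{2}} = \left(-3229\right) \left(- \frac{1}{3536}\right) \left(-6\right) \left(- \frac{1}{2}\right) \sqrt{36 + \left(\left(-6\right) \left(- \frac{1}{2}\right)\right)^{2}} = \frac{3229 \cdot 3 \sqrt{36 + 3^{2}}}{3536} = \frac{3229 \cdot 3 \sqrt{36 + 9}}{3536} = \frac{3229 \cdot 3 \sqrt{45}}{3536} = \frac{3229 \cdot 3 \cdot 3 \sqrt{5}}{3536} = \frac{3229 \cdot 9 \sqrt{5}}{3536} = \frac{29061 \sqrt{5}}{3536}$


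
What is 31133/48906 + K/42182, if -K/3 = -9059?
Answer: 660592642/515738223 ≈ 1.2809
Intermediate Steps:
K = 27177 (K = -3*(-9059) = 27177)
31133/48906 + K/42182 = 31133/48906 + 27177/42182 = 660592642/515738223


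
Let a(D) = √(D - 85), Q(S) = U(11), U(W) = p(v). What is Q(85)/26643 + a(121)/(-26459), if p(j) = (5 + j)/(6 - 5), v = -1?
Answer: -54022/704947137 ≈ -7.6633e-5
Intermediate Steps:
p(j) = 5 + j (p(j) = (5 + j)/1 = (5 + j)*1 = 5 + j)
U(W) = 4 (U(W) = 5 - 1 = 4)
Q(S) = 4
a(D) = √(-85 + D)
Q(85)/26643 + a(121)/(-26459) = 4/26643 + √(-85 + 121)/(-26459) = 4*(1/26643) + √36*(-1/26459) = 4/26643 + 6*(-1/26459) = 4/26643 - 6/26459 = -54022/704947137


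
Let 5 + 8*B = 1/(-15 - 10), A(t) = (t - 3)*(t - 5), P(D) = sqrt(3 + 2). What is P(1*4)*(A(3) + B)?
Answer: -63*sqrt(5)/100 ≈ -1.4087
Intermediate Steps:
P(D) = sqrt(5)
A(t) = (-5 + t)*(-3 + t) (A(t) = (-3 + t)*(-5 + t) = (-5 + t)*(-3 + t))
B = -63/100 (B = -5/8 + 1/(8*(-15 - 10)) = -5/8 + (1/8)/(-25) = -5/8 + (1/8)*(-1/25) = -5/8 - 1/200 = -63/100 ≈ -0.63000)
P(1*4)*(A(3) + B) = sqrt(5)*((15 + 3**2 - 8*3) - 63/100) = sqrt(5)*((15 + 9 - 24) - 63/100) = sqrt(5)*(0 - 63/100) = sqrt(5)*(-63/100) = -63*sqrt(5)/100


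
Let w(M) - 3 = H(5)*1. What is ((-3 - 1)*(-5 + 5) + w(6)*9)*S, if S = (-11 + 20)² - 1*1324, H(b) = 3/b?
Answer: -201366/5 ≈ -40273.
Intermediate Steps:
w(M) = 18/5 (w(M) = 3 + (3/5)*1 = 3 + (3*(⅕))*1 = 3 + (⅗)*1 = 3 + ⅗ = 18/5)
S = -1243 (S = 9² - 1324 = 81 - 1324 = -1243)
((-3 - 1)*(-5 + 5) + w(6)*9)*S = ((-3 - 1)*(-5 + 5) + (18/5)*9)*(-1243) = (-4*0 + 162/5)*(-1243) = (0 + 162/5)*(-1243) = (162/5)*(-1243) = -201366/5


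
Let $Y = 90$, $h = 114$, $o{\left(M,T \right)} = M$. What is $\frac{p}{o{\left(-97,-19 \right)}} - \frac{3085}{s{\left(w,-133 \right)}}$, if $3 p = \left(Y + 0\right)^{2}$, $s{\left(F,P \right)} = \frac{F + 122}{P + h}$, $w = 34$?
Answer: $\frac{5264455}{15132} \approx 347.9$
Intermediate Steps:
$s{\left(F,P \right)} = \frac{122 + F}{114 + P}$ ($s{\left(F,P \right)} = \frac{F + 122}{P + 114} = \frac{122 + F}{114 + P}$)
$p = 2700$ ($p = \frac{\left(90 + 0\right)^{2}}{3} = \frac{90^{2}}{3} = \frac{1}{3} \cdot 8100 = 2700$)
$\frac{p}{o{\left(-97,-19 \right)}} - \frac{3085}{s{\left(w,-133 \right)}} = \frac{2700}{-97} - \frac{3085}{\frac{1}{114 - 133} \left(122 + 34\right)} = 2700 \left(- \frac{1}{97}\right) - \frac{3085}{\frac{1}{-19} \cdot 156} = - \frac{2700}{97} - \frac{3085}{\left(- \frac{1}{19}\right) 156} = - \frac{2700}{97} - \frac{3085}{- \frac{156}{19}} = - \frac{2700}{97} - - \frac{58615}{156} = - \frac{2700}{97} + \frac{58615}{156} = \frac{5264455}{15132}$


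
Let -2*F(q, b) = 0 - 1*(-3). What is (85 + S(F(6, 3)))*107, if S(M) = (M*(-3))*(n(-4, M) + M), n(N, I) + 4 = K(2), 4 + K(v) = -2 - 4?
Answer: 6527/4 ≈ 1631.8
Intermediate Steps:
K(v) = -10 (K(v) = -4 + (-2 - 4) = -4 - 6 = -10)
n(N, I) = -14 (n(N, I) = -4 - 10 = -14)
F(q, b) = -3/2 (F(q, b) = -(0 - 1*(-3))/2 = -(0 + 3)/2 = -½*3 = -3/2)
S(M) = -3*M*(-14 + M) (S(M) = (M*(-3))*(-14 + M) = (-3*M)*(-14 + M) = -3*M*(-14 + M))
(85 + S(F(6, 3)))*107 = (85 + 3*(-3/2)*(14 - 1*(-3/2)))*107 = (85 + 3*(-3/2)*(14 + 3/2))*107 = (85 + 3*(-3/2)*(31/2))*107 = (85 - 279/4)*107 = (61/4)*107 = 6527/4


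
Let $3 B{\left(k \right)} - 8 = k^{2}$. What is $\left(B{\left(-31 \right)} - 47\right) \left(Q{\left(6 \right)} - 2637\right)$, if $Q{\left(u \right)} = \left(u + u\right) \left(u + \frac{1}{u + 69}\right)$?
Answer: $- \frac{17697396}{25} \approx -7.079 \cdot 10^{5}$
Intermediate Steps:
$B{\left(k \right)} = \frac{8}{3} + \frac{k^{2}}{3}$
$Q{\left(u \right)} = 2 u \left(u + \frac{1}{69 + u}\right)$
$\left(B{\left(-31 \right)} - 47\right) \left(Q{\left(6 \right)} - 2637\right) = \left(\left(\frac{8}{3} + \frac{\left(-31\right)^{2}}{3}\right) - 47\right) \left(2 \cdot 6 \frac{1}{69 + 6} \left(1 + 6^{2} + 69 \cdot 6\right) - 2637\right) = \left(\left(\frac{8}{3} + \frac{1}{3} \cdot 961\right) - 47\right) \left(2 \cdot 6 \cdot \frac{1}{75} \left(1 + 36 + 414\right) - 2637\right) = \left(\left(\frac{8}{3} + \frac{961}{3}\right) - 47\right) \left(2 \cdot 6 \cdot \frac{1}{75} \cdot 451 - 2637\right) = \left(323 - 47\right) \left(\frac{1804}{25} - 2637\right) = 276 \left(- \frac{64121}{25}\right) = - \frac{17697396}{25}$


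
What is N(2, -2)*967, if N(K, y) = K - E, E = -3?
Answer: 4835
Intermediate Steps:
N(K, y) = 3 + K (N(K, y) = K - 1*(-3) = K + 3 = 3 + K)
N(2, -2)*967 = (3 + 2)*967 = 5*967 = 4835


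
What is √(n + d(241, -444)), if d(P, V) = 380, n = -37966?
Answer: I*√37586 ≈ 193.87*I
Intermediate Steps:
√(n + d(241, -444)) = √(-37966 + 380) = √(-37586) = I*√37586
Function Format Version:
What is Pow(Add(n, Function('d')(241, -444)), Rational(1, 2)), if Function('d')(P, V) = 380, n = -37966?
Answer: Mul(I, Pow(37586, Rational(1, 2))) ≈ Mul(193.87, I)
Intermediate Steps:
Pow(Add(n, Function('d')(241, -444)), Rational(1, 2)) = Pow(Add(-37966, 380), Rational(1, 2)) = Pow(-37586, Rational(1, 2)) = Mul(I, Pow(37586, Rational(1, 2)))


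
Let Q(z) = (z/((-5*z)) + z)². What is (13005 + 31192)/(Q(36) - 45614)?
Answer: -1104925/1108309 ≈ -0.99695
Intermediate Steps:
Q(z) = (-⅕ + z)² (Q(z) = (z*(-1/(5*z)) + z)² = (-⅕ + z)²)
(13005 + 31192)/(Q(36) - 45614) = (13005 + 31192)/((-1 + 5*36)²/25 - 45614) = 44197/((-1 + 180)²/25 - 45614) = 44197/((1/25)*179² - 45614) = 44197/((1/25)*32041 - 45614) = 44197/(32041/25 - 45614) = 44197/(-1108309/25) = 44197*(-25/1108309) = -1104925/1108309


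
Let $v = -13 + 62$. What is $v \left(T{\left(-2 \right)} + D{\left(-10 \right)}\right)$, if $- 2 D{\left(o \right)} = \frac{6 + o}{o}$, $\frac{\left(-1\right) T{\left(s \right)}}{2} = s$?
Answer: $\frac{931}{5} \approx 186.2$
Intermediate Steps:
$T{\left(s \right)} = - 2 s$
$v = 49$
$D{\left(o \right)} = - \frac{6 + o}{2 o}$ ($D{\left(o \right)} = - \frac{\left(6 + o\right) \frac{1}{o}}{2} = - \frac{\frac{1}{o} \left(6 + o\right)}{2} = - \frac{6 + o}{2 o}$)
$v \left(T{\left(-2 \right)} + D{\left(-10 \right)}\right) = 49 \left(\left(-2\right) \left(-2\right) + \frac{-6 - -10}{2 \left(-10\right)}\right) = 49 \left(4 + \frac{1}{2} \left(- \frac{1}{10}\right) \left(-6 + 10\right)\right) = 49 \left(4 + \frac{1}{2} \left(- \frac{1}{10}\right) 4\right) = 49 \left(4 - \frac{1}{5}\right) = 49 \cdot \frac{19}{5} = \frac{931}{5}$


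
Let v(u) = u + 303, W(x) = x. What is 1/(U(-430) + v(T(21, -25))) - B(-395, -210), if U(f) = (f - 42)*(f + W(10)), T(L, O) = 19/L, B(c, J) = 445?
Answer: -1855392769/4169422 ≈ -445.00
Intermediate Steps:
v(u) = 303 + u
U(f) = (-42 + f)*(10 + f) (U(f) = (f - 42)*(f + 10) = (-42 + f)*(10 + f))
1/(U(-430) + v(T(21, -25))) - B(-395, -210) = 1/((-420 + (-430)² - 32*(-430)) + (303 + 19/21)) - 1*445 = 1/((-420 + 184900 + 13760) + (303 + 19*(1/21))) - 445 = 1/(198240 + (303 + 19/21)) - 445 = 1/(198240 + 6382/21) - 445 = 1/(4169422/21) - 445 = 21/4169422 - 445 = -1855392769/4169422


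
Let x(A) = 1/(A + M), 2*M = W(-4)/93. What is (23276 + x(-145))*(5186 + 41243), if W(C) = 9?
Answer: 9712080899150/8987 ≈ 1.0807e+9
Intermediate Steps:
M = 3/62 (M = (9/93)/2 = (9*(1/93))/2 = (½)*(3/31) = 3/62 ≈ 0.048387)
x(A) = 1/(3/62 + A) (x(A) = 1/(A + 3/62) = 1/(3/62 + A))
(23276 + x(-145))*(5186 + 41243) = (23276 + 62/(3 + 62*(-145)))*(5186 + 41243) = (23276 + 62/(3 - 8990))*46429 = (23276 + 62/(-8987))*46429 = (23276 + 62*(-1/8987))*46429 = (23276 - 62/8987)*46429 = (209181350/8987)*46429 = 9712080899150/8987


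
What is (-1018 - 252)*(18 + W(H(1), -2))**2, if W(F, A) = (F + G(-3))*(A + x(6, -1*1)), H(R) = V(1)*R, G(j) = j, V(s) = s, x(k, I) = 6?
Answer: -127000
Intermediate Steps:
H(R) = R (H(R) = 1*R = R)
W(F, A) = (-3 + F)*(6 + A) (W(F, A) = (F - 3)*(A + 6) = (-3 + F)*(6 + A))
(-1018 - 252)*(18 + W(H(1), -2))**2 = (-1018 - 252)*(18 + (-18 - 3*(-2) + 6*1 - 2*1))**2 = -1270*(18 + (-18 + 6 + 6 - 2))**2 = -1270*(18 - 8)**2 = -1270*10**2 = -1270*100 = -127000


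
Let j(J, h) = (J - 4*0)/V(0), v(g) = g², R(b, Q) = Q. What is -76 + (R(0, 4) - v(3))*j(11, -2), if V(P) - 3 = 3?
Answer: -511/6 ≈ -85.167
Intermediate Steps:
V(P) = 6 (V(P) = 3 + 3 = 6)
j(J, h) = J/6 (j(J, h) = (J - 4*0)/6 = (J + 0)*(⅙) = J*(⅙) = J/6)
-76 + (R(0, 4) - v(3))*j(11, -2) = -76 + (4 - 1*3²)*((⅙)*11) = -76 + (4 - 1*9)*(11/6) = -76 + (4 - 9)*(11/6) = -76 - 5*11/6 = -76 - 55/6 = -511/6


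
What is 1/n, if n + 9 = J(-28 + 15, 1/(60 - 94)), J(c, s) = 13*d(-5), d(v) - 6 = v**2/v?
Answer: 1/4 ≈ 0.25000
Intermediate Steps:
d(v) = 6 + v (d(v) = 6 + v**2/v = 6 + v)
J(c, s) = 13 (J(c, s) = 13*(6 - 5) = 13*1 = 13)
n = 4 (n = -9 + 13 = 4)
1/n = 1/4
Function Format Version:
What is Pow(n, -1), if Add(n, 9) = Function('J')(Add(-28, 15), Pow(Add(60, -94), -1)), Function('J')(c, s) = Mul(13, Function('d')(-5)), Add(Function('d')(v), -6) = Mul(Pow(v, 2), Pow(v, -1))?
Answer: Rational(1, 4) ≈ 0.25000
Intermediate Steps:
Function('d')(v) = Add(6, v) (Function('d')(v) = Add(6, Mul(Pow(v, 2), Pow(v, -1))) = Add(6, v))
Function('J')(c, s) = 13 (Function('J')(c, s) = Mul(13, Add(6, -5)) = Mul(13, 1) = 13)
n = 4 (n = Add(-9, 13) = 4)
Pow(n, -1) = Pow(4, -1) = Rational(1, 4)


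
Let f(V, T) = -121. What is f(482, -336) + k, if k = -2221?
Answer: -2342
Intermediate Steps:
f(482, -336) + k = -121 - 2221 = -2342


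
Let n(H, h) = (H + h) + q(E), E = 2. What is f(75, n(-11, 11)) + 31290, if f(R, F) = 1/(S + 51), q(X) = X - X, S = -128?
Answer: 2409329/77 ≈ 31290.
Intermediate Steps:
q(X) = 0
n(H, h) = H + h (n(H, h) = (H + h) + 0 = H + h)
f(R, F) = -1/77 (f(R, F) = 1/(-128 + 51) = 1/(-77) = -1/77)
f(75, n(-11, 11)) + 31290 = -1/77 + 31290 = 2409329/77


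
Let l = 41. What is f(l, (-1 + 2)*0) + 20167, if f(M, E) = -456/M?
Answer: 826391/41 ≈ 20156.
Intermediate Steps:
f(l, (-1 + 2)*0) + 20167 = -456/41 + 20167 = 826391/41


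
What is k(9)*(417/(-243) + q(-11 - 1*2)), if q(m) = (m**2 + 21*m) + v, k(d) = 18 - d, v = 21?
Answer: -6862/9 ≈ -762.44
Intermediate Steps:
q(m) = 21 + m**2 + 21*m (q(m) = (m**2 + 21*m) + 21 = 21 + m**2 + 21*m)
k(9)*(417/(-243) + q(-11 - 1*2)) = (18 - 1*9)*(417/(-243) + (21 + (-11 - 1*2)**2 + 21*(-11 - 1*2))) = (18 - 9)*(417*(-1/243) + (21 + (-11 - 2)**2 + 21*(-11 - 2))) = 9*(-139/81 + (21 + (-13)**2 + 21*(-13))) = 9*(-139/81 + (21 + 169 - 273)) = 9*(-139/81 - 83) = 9*(-6862/81) = -6862/9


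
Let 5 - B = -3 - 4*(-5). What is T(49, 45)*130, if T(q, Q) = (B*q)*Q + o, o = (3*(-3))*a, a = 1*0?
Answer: -3439800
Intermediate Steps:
a = 0
o = 0 (o = (3*(-3))*0 = -9*0 = 0)
B = -12 (B = 5 - (-3 - 4*(-5)) = 5 - (-3 + 20) = 5 - 1*17 = 5 - 17 = -12)
T(q, Q) = -12*Q*q (T(q, Q) = (-12*q)*Q + 0 = -12*Q*q + 0 = -12*Q*q)
T(49, 45)*130 = -12*45*49*130 = -26460*130 = -3439800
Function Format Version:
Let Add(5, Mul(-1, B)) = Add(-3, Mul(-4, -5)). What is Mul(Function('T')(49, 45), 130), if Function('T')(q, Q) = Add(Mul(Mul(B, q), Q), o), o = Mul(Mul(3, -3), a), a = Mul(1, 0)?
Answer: -3439800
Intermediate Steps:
a = 0
o = 0 (o = Mul(Mul(3, -3), 0) = Mul(-9, 0) = 0)
B = -12 (B = Add(5, Mul(-1, Add(-3, Mul(-4, -5)))) = Add(5, Mul(-1, Add(-3, 20))) = Add(5, Mul(-1, 17)) = Add(5, -17) = -12)
Function('T')(q, Q) = Mul(-12, Q, q) (Function('T')(q, Q) = Add(Mul(Mul(-12, q), Q), 0) = Add(Mul(-12, Q, q), 0) = Mul(-12, Q, q))
Mul(Function('T')(49, 45), 130) = Mul(Mul(-12, 45, 49), 130) = Mul(-26460, 130) = -3439800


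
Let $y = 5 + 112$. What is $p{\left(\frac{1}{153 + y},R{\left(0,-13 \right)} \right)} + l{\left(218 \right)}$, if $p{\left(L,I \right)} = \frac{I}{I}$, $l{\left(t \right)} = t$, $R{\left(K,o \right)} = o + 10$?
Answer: $219$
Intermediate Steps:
$R{\left(K,o \right)} = 10 + o$
$y = 117$
$p{\left(L,I \right)} = 1$
$p{\left(\frac{1}{153 + y},R{\left(0,-13 \right)} \right)} + l{\left(218 \right)} = 1 + 218 = 219$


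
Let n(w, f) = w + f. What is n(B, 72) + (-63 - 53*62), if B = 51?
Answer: -3226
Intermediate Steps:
n(w, f) = f + w
n(B, 72) + (-63 - 53*62) = (72 + 51) + (-63 - 53*62) = 123 + (-63 - 3286) = 123 - 3349 = -3226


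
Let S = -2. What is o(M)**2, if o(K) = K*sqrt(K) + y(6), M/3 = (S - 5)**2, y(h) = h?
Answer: 3176559 + 12348*sqrt(3) ≈ 3.1979e+6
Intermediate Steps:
M = 147 (M = 3*(-2 - 5)**2 = 3*(-7)**2 = 3*49 = 147)
o(K) = 6 + K**(3/2) (o(K) = K*sqrt(K) + 6 = K**(3/2) + 6 = 6 + K**(3/2))
o(M)**2 = (6 + 147**(3/2))**2 = (6 + 1029*sqrt(3))**2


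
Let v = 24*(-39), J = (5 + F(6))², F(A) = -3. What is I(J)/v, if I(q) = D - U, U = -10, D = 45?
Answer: -55/936 ≈ -0.058761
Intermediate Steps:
J = 4 (J = (5 - 3)² = 2² = 4)
I(q) = 55 (I(q) = 45 - 1*(-10) = 45 + 10 = 55)
v = -936
I(J)/v = 55/(-936) = 55*(-1/936) = -55/936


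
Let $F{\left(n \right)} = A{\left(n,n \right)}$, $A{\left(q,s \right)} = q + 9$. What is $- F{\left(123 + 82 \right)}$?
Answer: $-214$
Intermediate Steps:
$A{\left(q,s \right)} = 9 + q$
$F{\left(n \right)} = 9 + n$
$- F{\left(123 + 82 \right)} = - (9 + \left(123 + 82\right)) = - (9 + 205) = \left(-1\right) 214 = -214$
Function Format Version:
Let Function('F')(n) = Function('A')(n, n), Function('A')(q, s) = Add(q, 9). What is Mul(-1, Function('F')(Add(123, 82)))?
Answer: -214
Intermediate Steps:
Function('A')(q, s) = Add(9, q)
Function('F')(n) = Add(9, n)
Mul(-1, Function('F')(Add(123, 82))) = Mul(-1, Add(9, Add(123, 82))) = Mul(-1, Add(9, 205)) = Mul(-1, 214) = -214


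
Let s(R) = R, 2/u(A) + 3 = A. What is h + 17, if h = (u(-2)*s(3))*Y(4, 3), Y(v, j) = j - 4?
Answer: 91/5 ≈ 18.200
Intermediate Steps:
Y(v, j) = -4 + j
u(A) = 2/(-3 + A)
h = 6/5 (h = ((2/(-3 - 2))*3)*(-4 + 3) = ((2/(-5))*3)*(-1) = ((2*(-⅕))*3)*(-1) = -⅖*3*(-1) = -6/5*(-1) = 6/5 ≈ 1.2000)
h + 17 = 6/5 + 17 = 91/5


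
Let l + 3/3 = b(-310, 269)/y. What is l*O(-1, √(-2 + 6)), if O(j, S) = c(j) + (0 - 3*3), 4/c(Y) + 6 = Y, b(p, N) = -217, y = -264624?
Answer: 17715269/1852368 ≈ 9.5636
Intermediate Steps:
c(Y) = 4/(-6 + Y)
O(j, S) = -9 + 4/(-6 + j) (O(j, S) = 4/(-6 + j) + (0 - 3*3) = 4/(-6 + j) + (0 - 9) = 4/(-6 + j) - 9 = -9 + 4/(-6 + j))
l = -264407/264624 (l = -1 - 217/(-264624) = -1 - 217*(-1/264624) = -1 + 217/264624 = -264407/264624 ≈ -0.99918)
l*O(-1, √(-2 + 6)) = -264407*(58 - 9*(-1))/(264624*(-6 - 1)) = -264407*(58 + 9)/(264624*(-7)) = -(-264407)*67/1852368 = -264407/264624*(-67/7) = 17715269/1852368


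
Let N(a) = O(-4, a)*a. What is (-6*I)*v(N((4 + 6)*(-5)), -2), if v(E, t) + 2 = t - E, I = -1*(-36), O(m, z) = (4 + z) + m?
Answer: 540864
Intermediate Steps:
O(m, z) = 4 + m + z
I = 36
N(a) = a² (N(a) = (4 - 4 + a)*a = a*a = a²)
v(E, t) = -2 + t - E (v(E, t) = -2 + (t - E) = -2 + t - E)
(-6*I)*v(N((4 + 6)*(-5)), -2) = (-6*36)*(-2 - 2 - ((4 + 6)*(-5))²) = -216*(-2 - 2 - (10*(-5))²) = -216*(-2 - 2 - 1*(-50)²) = -216*(-2 - 2 - 1*2500) = -216*(-2 - 2 - 2500) = -216*(-2504) = 540864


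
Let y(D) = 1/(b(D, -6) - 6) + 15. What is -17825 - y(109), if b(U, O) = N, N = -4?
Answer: -178399/10 ≈ -17840.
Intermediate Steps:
b(U, O) = -4
y(D) = 149/10 (y(D) = 1/(-4 - 6) + 15 = 1/(-10) + 15 = -⅒ + 15 = 149/10)
-17825 - y(109) = -17825 - 1*149/10 = -17825 - 149/10 = -178399/10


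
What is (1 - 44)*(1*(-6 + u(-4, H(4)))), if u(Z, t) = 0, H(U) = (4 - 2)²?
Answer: 258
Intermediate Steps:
H(U) = 4 (H(U) = 2² = 4)
(1 - 44)*(1*(-6 + u(-4, H(4)))) = (1 - 44)*(1*(-6 + 0)) = -43*(-6) = 258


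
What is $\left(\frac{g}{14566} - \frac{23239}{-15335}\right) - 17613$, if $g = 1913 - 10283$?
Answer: $- \frac{1966999397803}{111684805} \approx -17612.0$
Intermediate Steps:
$g = -8370$ ($g = 1913 - 10283 = -8370$)
$\left(\frac{g}{14566} - \frac{23239}{-15335}\right) - 17613 = \left(- \frac{8370}{14566} - \frac{23239}{-15335}\right) - 17613 = \left(\left(-8370\right) \frac{1}{14566} - - \frac{23239}{15335}\right) - 17613 = \left(- \frac{4185}{7283} + \frac{23239}{15335}\right) - 17613 = \frac{105072662}{111684805} - 17613 = - \frac{1966999397803}{111684805}$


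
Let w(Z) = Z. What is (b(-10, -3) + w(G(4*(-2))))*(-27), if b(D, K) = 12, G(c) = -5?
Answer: -189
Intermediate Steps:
(b(-10, -3) + w(G(4*(-2))))*(-27) = (12 - 5)*(-27) = 7*(-27) = -189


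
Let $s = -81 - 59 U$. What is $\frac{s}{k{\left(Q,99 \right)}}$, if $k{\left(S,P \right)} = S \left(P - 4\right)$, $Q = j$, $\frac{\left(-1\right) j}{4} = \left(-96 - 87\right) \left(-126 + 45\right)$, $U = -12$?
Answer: $- \frac{11}{98820} \approx -0.00011131$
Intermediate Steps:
$j = -59292$ ($j = - 4 \left(-96 - 87\right) \left(-126 + 45\right) = - 4 \left(\left(-183\right) \left(-81\right)\right) = \left(-4\right) 14823 = -59292$)
$Q = -59292$
$k{\left(S,P \right)} = S \left(-4 + P\right)$
$s = 627$ ($s = -81 - -708 = -81 + 708 = 627$)
$\frac{s}{k{\left(Q,99 \right)}} = \frac{627}{\left(-59292\right) \left(-4 + 99\right)} = \frac{627}{\left(-59292\right) 95} = \frac{627}{-5632740} = 627 \left(- \frac{1}{5632740}\right) = - \frac{11}{98820}$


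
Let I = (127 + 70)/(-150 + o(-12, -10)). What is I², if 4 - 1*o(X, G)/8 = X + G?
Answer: 38809/3364 ≈ 11.537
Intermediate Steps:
o(X, G) = 32 - 8*G - 8*X (o(X, G) = 32 - 8*(X + G) = 32 - 8*(G + X) = 32 + (-8*G - 8*X) = 32 - 8*G - 8*X)
I = 197/58 (I = (127 + 70)/(-150 + (32 - 8*(-10) - 8*(-12))) = 197/(-150 + (32 + 80 + 96)) = 197/(-150 + 208) = 197/58 ≈ 3.3966)
I² = (197/58)² = 38809/3364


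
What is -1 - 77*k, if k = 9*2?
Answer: -1387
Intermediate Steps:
k = 18
-1 - 77*k = -1 - 77*18 = -1 - 1386 = -1387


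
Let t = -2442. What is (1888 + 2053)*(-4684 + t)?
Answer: -28083566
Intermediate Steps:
(1888 + 2053)*(-4684 + t) = (1888 + 2053)*(-4684 - 2442) = 3941*(-7126) = -28083566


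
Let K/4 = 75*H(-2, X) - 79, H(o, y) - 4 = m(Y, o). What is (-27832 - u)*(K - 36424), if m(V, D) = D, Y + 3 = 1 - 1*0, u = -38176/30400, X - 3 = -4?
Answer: 95551294098/95 ≈ 1.0058e+9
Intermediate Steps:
X = -1 (X = 3 - 4 = -1)
u = -1193/950 (u = -38176*1/30400 = -1193/950 ≈ -1.2558)
Y = -2 (Y = -3 + (1 - 1*0) = -3 + (1 + 0) = -3 + 1 = -2)
H(o, y) = 4 + o
K = 284 (K = 4*(75*(4 - 2) - 79) = 4*(75*2 - 79) = 4*(150 - 79) = 4*71 = 284)
(-27832 - u)*(K - 36424) = (-27832 - 1*(-1193/950))*(284 - 36424) = (-27832 + 1193/950)*(-36140) = -26439207/950*(-36140) = 95551294098/95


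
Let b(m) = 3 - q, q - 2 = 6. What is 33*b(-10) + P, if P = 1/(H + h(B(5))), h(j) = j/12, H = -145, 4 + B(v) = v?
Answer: -286947/1739 ≈ -165.01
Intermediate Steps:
q = 8 (q = 2 + 6 = 8)
B(v) = -4 + v
h(j) = j/12 (h(j) = j*(1/12) = j/12)
b(m) = -5 (b(m) = 3 - 1*8 = 3 - 8 = -5)
P = -12/1739 (P = 1/(-145 + (-4 + 5)/12) = 1/(-145 + (1/12)*1) = 1/(-145 + 1/12) = 1/(-1739/12) = -12/1739 ≈ -0.0069005)
33*b(-10) + P = 33*(-5) - 12/1739 = -165 - 12/1739 = -286947/1739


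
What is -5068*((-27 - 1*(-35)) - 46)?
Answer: 192584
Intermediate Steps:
-5068*((-27 - 1*(-35)) - 46) = -5068*((-27 + 35) - 46) = -5068*(8 - 46) = -5068*(-38) = 192584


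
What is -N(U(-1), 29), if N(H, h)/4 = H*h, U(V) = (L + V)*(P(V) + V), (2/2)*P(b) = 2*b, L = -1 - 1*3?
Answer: -1740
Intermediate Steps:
L = -4 (L = -1 - 3 = -4)
P(b) = 2*b
U(V) = 3*V*(-4 + V) (U(V) = (-4 + V)*(2*V + V) = (-4 + V)*(3*V) = 3*V*(-4 + V))
N(H, h) = 4*H*h (N(H, h) = 4*(H*h) = 4*H*h)
-N(U(-1), 29) = -4*3*(-1)*(-4 - 1)*29 = -4*3*(-1)*(-5)*29 = -4*15*29 = -1*1740 = -1740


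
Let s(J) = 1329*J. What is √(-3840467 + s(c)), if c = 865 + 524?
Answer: I*√1994486 ≈ 1412.3*I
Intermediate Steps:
c = 1389
√(-3840467 + s(c)) = √(-3840467 + 1329*1389) = √(-3840467 + 1845981) = √(-1994486) = I*√1994486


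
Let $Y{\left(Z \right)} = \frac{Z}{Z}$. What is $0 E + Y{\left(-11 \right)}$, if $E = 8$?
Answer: $1$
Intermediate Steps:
$Y{\left(Z \right)} = 1$
$0 E + Y{\left(-11 \right)} = 0 \cdot 8 + 1 = 0 + 1 = 1$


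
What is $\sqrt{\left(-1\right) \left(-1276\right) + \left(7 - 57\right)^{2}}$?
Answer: $8 \sqrt{59} \approx 61.449$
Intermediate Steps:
$\sqrt{\left(-1\right) \left(-1276\right) + \left(7 - 57\right)^{2}} = \sqrt{1276 + \left(-50\right)^{2}} = \sqrt{1276 + 2500} = \sqrt{3776} = 8 \sqrt{59}$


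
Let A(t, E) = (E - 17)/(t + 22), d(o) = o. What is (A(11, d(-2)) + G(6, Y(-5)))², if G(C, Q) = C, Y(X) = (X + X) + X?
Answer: 32041/1089 ≈ 29.422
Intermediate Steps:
Y(X) = 3*X (Y(X) = 2*X + X = 3*X)
A(t, E) = (-17 + E)/(22 + t)
(A(11, d(-2)) + G(6, Y(-5)))² = ((-17 - 2)/(22 + 11) + 6)² = (-19/33 + 6)² = (179/33)² = 32041/1089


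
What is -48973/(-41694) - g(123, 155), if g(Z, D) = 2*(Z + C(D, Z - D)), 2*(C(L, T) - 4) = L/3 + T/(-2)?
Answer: -4454199/13898 ≈ -320.49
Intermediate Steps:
C(L, T) = 4 - T/4 + L/6 (C(L, T) = 4 + (L/3 + T/(-2))/2 = 4 + (L*(⅓) + T*(-½))/2 = 4 + (L/3 - T/2)/2 = 4 + (-T/2 + L/3)/2 = 4 + (-T/4 + L/6) = 4 - T/4 + L/6)
g(Z, D) = 8 + 3*Z/2 + 5*D/6 (g(Z, D) = 2*(Z + (4 - (Z - D)/4 + D/6)) = 2*(Z + (4 + (-Z/4 + D/4) + D/6)) = 2*(Z + (4 - Z/4 + 5*D/12)) = 2*(4 + 3*Z/4 + 5*D/12) = 8 + 3*Z/2 + 5*D/6)
-48973/(-41694) - g(123, 155) = -48973/(-41694) - (8 + (3/2)*123 + (⅚)*155) = -48973*(-1/41694) - (8 + 369/2 + 775/6) = 48973/41694 - 1*965/3 = 48973/41694 - 965/3 = -4454199/13898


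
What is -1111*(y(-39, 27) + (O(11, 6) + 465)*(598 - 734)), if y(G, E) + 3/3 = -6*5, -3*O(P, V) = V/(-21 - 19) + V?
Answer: 349997219/5 ≈ 6.9999e+7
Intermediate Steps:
O(P, V) = -13*V/40 (O(P, V) = -(V/(-21 - 19) + V)/3 = -(V/(-40) + V)/3 = -(-V/40 + V)/3 = -13*V/40)
y(G, E) = -31 (y(G, E) = -1 - 6*5 = -1 - 30 = -31)
-1111*(y(-39, 27) + (O(11, 6) + 465)*(598 - 734)) = -1111*(-31 + (-13/40*6 + 465)*(598 - 734)) = -1111*(-31 + (-39/20 + 465)*(-136)) = -1111*(-31 + (9261/20)*(-136)) = -1111*(-31 - 314874/5) = -1111*(-315029/5) = 349997219/5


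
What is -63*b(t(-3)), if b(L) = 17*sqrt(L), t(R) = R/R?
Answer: -1071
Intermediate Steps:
t(R) = 1
-63*b(t(-3)) = -1071*sqrt(1) = -1071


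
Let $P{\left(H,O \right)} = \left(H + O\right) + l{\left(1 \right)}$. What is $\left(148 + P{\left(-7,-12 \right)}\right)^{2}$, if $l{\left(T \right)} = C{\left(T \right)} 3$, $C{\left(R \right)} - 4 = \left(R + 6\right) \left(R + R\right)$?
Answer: $33489$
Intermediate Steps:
$C{\left(R \right)} = 4 + 2 R \left(6 + R\right)$ ($C{\left(R \right)} = 4 + \left(R + 6\right) \left(R + R\right) = 4 + \left(6 + R\right) 2 R = 4 + 2 R \left(6 + R\right)$)
$l{\left(T \right)} = 12 + 6 T^{2} + 36 T$ ($l{\left(T \right)} = \left(4 + 2 T^{2} + 12 T\right) 3 = 12 + 6 T^{2} + 36 T$)
$P{\left(H,O \right)} = 54 + H + O$ ($P{\left(H,O \right)} = \left(H + O\right) + \left(12 + 6 \cdot 1^{2} + 36 \cdot 1\right) = \left(H + O\right) + \left(12 + 6 \cdot 1 + 36\right) = \left(H + O\right) + \left(12 + 6 + 36\right) = \left(H + O\right) + 54 = 54 + H + O$)
$\left(148 + P{\left(-7,-12 \right)}\right)^{2} = \left(148 - -35\right)^{2} = \left(148 + 35\right)^{2} = 183^{2} = 33489$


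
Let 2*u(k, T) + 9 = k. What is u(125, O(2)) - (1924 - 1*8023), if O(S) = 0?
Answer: 6157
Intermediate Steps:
u(k, T) = -9/2 + k/2
u(125, O(2)) - (1924 - 1*8023) = (-9/2 + (½)*125) - (1924 - 1*8023) = (-9/2 + 125/2) - (1924 - 8023) = 58 - 1*(-6099) = 58 + 6099 = 6157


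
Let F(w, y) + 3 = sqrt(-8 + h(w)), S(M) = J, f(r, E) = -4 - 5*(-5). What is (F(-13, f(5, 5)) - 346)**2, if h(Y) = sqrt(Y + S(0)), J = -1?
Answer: (349 - sqrt(-8 + I*sqrt(14)))**2 ≈ 1.2134e+5 - 2021.0*I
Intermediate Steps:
f(r, E) = 21 (f(r, E) = -4 + 25 = 21)
S(M) = -1
h(Y) = sqrt(-1 + Y) (h(Y) = sqrt(Y - 1) = sqrt(-1 + Y))
F(w, y) = -3 + sqrt(-8 + sqrt(-1 + w))
(F(-13, f(5, 5)) - 346)**2 = ((-3 + sqrt(-8 + sqrt(-1 - 13))) - 346)**2 = ((-3 + sqrt(-8 + sqrt(-14))) - 346)**2 = ((-3 + sqrt(-8 + I*sqrt(14))) - 346)**2 = (-349 + sqrt(-8 + I*sqrt(14)))**2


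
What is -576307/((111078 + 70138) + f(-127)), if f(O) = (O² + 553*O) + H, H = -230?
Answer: -576307/126884 ≈ -4.5420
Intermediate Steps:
f(O) = -230 + O² + 553*O (f(O) = (O² + 553*O) - 230 = -230 + O² + 553*O)
-576307/((111078 + 70138) + f(-127)) = -576307/((111078 + 70138) + (-230 + (-127)² + 553*(-127))) = -576307/(181216 + (-230 + 16129 - 70231)) = -576307/(181216 - 54332) = -576307/126884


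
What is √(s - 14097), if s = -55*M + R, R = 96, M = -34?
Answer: I*√12131 ≈ 110.14*I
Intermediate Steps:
s = 1966 (s = -55*(-34) + 96 = 1870 + 96 = 1966)
√(s - 14097) = √(1966 - 14097) = √(-12131) = I*√12131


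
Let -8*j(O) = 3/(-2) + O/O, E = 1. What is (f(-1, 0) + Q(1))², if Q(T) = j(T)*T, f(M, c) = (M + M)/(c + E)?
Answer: 961/256 ≈ 3.7539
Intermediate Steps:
f(M, c) = 2*M/(1 + c) (f(M, c) = (M + M)/(c + 1) = (2*M)/(1 + c) = 2*M/(1 + c))
j(O) = 1/16 (j(O) = -(3/(-2) + O/O)/8 = -(3*(-½) + 1)/8 = -(-3/2 + 1)/8 = -⅛*(-½) = 1/16)
Q(T) = T/16
(f(-1, 0) + Q(1))² = (2*(-1)/(1 + 0) + (1/16)*1)² = (2*(-1)/1 + 1/16)² = (2*(-1)*1 + 1/16)² = (-2 + 1/16)² = (-31/16)² = 961/256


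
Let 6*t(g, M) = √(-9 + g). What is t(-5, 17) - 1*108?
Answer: -108 + I*√14/6 ≈ -108.0 + 0.62361*I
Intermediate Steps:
t(g, M) = √(-9 + g)/6
t(-5, 17) - 1*108 = √(-9 - 5)/6 - 1*108 = √(-14)/6 - 108 = (I*√14)/6 - 108 = I*√14/6 - 108 = -108 + I*√14/6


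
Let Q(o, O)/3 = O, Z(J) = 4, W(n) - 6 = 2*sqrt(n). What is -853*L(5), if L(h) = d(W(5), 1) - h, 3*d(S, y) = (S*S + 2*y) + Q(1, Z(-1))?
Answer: -46915/3 - 6824*sqrt(5) ≈ -30897.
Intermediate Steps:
W(n) = 6 + 2*sqrt(n)
Q(o, O) = 3*O
d(S, y) = 4 + S**2/3 + 2*y/3 (d(S, y) = ((S*S + 2*y) + 3*4)/3 = ((S**2 + 2*y) + 12)/3 = (12 + S**2 + 2*y)/3 = 4 + S**2/3 + 2*y/3)
L(h) = 14/3 - h + (6 + 2*sqrt(5))**2/3 (L(h) = (4 + (6 + 2*sqrt(5))**2/3 + (2/3)*1) - h = (4 + (6 + 2*sqrt(5))**2/3 + 2/3) - h = (14/3 + (6 + 2*sqrt(5))**2/3) - h = 14/3 - h + (6 + 2*sqrt(5))**2/3)
-853*L(5) = -853*(70/3 - 1*5 + 8*sqrt(5)) = -853*(70/3 - 5 + 8*sqrt(5)) = -853*(55/3 + 8*sqrt(5)) = -46915/3 - 6824*sqrt(5)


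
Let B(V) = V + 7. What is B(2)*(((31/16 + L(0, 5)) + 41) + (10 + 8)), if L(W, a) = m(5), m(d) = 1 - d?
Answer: 8199/16 ≈ 512.44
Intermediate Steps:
L(W, a) = -4 (L(W, a) = 1 - 1*5 = 1 - 5 = -4)
B(V) = 7 + V
B(2)*(((31/16 + L(0, 5)) + 41) + (10 + 8)) = (7 + 2)*(((31/16 - 4) + 41) + (10 + 8)) = 9*(((31*(1/16) - 4) + 41) + 18) = 9*(((31/16 - 4) + 41) + 18) = 9*((-33/16 + 41) + 18) = 9*(623/16 + 18) = 9*(911/16) = 8199/16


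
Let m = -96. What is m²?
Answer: 9216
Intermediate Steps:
m² = (-96)² = 9216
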